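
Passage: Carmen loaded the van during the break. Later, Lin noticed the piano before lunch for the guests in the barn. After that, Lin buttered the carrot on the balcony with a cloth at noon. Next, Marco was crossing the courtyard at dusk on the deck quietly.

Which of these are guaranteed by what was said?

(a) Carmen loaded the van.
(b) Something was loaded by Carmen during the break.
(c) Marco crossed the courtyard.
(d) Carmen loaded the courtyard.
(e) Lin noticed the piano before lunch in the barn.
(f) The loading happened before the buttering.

(a) Entailed — dropping 'during the break' leaves a sub-description the original still satisfies.
(b) Entailed — generalizing the patient leaves a sub-description the original still satisfies.
(c) Not entailed — 'was crossing' is progressive on an accomplishment; it does not entail the completed 'crossed'.
(d) Not entailed — Carmen loaded the van, not the courtyard; the courtyard belongs to the crossing event.
(e) Entailed — the original entails any weakening of itself; this just drops 'for the guests'.
(f) Entailed — the narrative places the loading before the buttering.

(a), (b), (e), (f)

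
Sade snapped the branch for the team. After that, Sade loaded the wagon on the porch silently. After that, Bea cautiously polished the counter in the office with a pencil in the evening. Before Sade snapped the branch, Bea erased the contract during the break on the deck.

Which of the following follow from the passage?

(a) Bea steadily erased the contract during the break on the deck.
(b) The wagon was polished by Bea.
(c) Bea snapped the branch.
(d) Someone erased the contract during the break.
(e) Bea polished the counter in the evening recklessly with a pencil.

(d)

(a) Not entailed — 'steadily' adds information not in the original event.
(b) Not entailed — Bea polished the counter, not the wagon; the wagon belongs to the loading event.
(c) Not entailed — the passage has Sade snapping the branch, not Bea.
(d) Entailed — this follows by dropping conjuncts from the erasing event's description.
(e) Not entailed — 'recklessly' adds a manner not in (and inconsistent with) the original.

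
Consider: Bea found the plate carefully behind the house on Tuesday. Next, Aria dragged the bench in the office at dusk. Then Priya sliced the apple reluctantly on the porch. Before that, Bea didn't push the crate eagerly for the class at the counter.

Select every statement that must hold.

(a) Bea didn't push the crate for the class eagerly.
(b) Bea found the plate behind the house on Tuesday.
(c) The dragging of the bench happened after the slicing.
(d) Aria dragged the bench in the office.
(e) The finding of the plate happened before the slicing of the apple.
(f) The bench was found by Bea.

(a) Not entailed — dropping 'at the counter' under negation is not valid — the original leaves open that Bea pushed the crate some other way.
(b) Entailed — dropping 'carefully' leaves a sub-description the original still satisfies.
(c) Not entailed — the narrative places the dragging before the slicing, not after.
(d) Entailed — this follows by dropping conjuncts from the dragging event's description.
(e) Entailed — the narrative places the finding before the slicing.
(f) Not entailed — Bea found the plate, not the bench; the bench belongs to the dragging event.

(b), (d), (e)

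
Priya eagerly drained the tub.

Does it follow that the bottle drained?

no

Nothing is said about any bottle; only the tub is affected.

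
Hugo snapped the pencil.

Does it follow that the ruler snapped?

Nothing is said about any ruler; only the pencil is affected.

no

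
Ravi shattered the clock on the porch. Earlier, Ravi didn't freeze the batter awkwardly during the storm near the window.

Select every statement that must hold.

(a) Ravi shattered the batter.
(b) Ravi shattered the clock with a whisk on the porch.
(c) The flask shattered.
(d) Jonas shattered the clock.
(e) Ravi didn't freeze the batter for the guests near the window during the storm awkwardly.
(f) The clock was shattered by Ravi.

(a) Not entailed — Ravi shattered the clock, not the batter; the batter belongs to the freezing event.
(b) Not entailed — 'with a whisk' adds information not in the original event.
(c) Not entailed — the clock is what shattered, not the flask.
(d) Not entailed — the passage has Ravi shattering the clock, not Jonas.
(e) Entailed — under negation, adding a further restriction is entailed: if no such freezing event occurred, none occurred for the guests either.
(f) Entailed — every conjunct here is already in the original shattering event.

(e), (f)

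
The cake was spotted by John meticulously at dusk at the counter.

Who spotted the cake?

John

'John' marks the agent of the spotting event.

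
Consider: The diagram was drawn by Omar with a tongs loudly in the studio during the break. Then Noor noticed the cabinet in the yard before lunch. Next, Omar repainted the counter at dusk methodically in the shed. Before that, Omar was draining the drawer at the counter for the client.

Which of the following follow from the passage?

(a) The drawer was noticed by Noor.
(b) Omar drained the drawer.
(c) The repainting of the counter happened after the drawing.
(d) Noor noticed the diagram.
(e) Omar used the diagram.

(a) Not entailed — Noor noticed the cabinet, not the drawer; the drawer belongs to the draining event.
(b) Not entailed — 'was draining' is progressive on an accomplishment; it does not entail the completed 'drained'.
(c) Entailed — the narrative places the drawing before the repainting.
(d) Not entailed — Noor noticed the cabinet, not the diagram; the diagram belongs to the drawing event.
(e) Not entailed — the diagram is the patient, not an instrument — Omar used a tongs.

(c)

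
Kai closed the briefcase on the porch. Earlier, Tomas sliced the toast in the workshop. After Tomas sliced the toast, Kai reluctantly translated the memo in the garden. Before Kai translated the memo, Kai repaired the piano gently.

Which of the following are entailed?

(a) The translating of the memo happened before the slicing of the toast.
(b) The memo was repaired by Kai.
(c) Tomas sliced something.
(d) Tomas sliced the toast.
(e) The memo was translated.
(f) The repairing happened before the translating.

(a) Not entailed — the narrative places the slicing before the translating, not after.
(b) Not entailed — Kai repaired the piano, not the memo; the memo belongs to the translating event.
(c) Entailed — every conjunct here is already in the original slicing event.
(d) Entailed — the original entails any weakening of itself; this just drops 'in the workshop'.
(e) Entailed — the original entails any weakening of itself; this just drops 'in the garden', 'reluctantly' and generalizes the agent.
(f) Entailed — the narrative places the repairing before the translating.

(c), (d), (e), (f)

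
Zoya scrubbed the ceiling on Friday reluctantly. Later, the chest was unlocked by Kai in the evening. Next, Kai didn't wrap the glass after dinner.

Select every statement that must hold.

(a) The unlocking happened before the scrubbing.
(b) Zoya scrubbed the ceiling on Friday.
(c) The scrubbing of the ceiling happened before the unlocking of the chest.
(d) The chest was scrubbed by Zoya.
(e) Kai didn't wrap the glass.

(a) Not entailed — the narrative places the scrubbing before the unlocking, not after.
(b) Entailed — the original entails any weakening of itself; this just drops 'reluctantly'.
(c) Entailed — the narrative places the scrubbing before the unlocking.
(d) Not entailed — Zoya scrubbed the ceiling, not the chest; the chest belongs to the unlocking event.
(e) Not entailed — dropping 'after dinner' under negation is not valid — the original leaves open that Kai wrapped the glass some other way.

(b), (c)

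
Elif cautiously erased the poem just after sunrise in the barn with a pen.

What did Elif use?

'with a pen' marks the instrument of the erasing event.

a pen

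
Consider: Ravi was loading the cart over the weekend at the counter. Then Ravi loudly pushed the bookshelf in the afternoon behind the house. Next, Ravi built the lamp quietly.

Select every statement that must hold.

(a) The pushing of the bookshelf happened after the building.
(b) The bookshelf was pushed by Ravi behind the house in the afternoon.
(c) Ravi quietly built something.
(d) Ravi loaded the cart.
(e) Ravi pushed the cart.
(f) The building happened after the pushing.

(b), (c), (f)

(a) Not entailed — the narrative places the pushing before the building, not after.
(b) Entailed — the original entails any weakening of itself; this just drops 'loudly'.
(c) Entailed — generalizing the patient leaves a sub-description the original still satisfies.
(d) Not entailed — 'was loading' is progressive on an accomplishment; it does not entail the completed 'loaded'.
(e) Not entailed — Ravi pushed the bookshelf, not the cart; the cart belongs to the loading event.
(f) Entailed — the narrative places the pushing before the building.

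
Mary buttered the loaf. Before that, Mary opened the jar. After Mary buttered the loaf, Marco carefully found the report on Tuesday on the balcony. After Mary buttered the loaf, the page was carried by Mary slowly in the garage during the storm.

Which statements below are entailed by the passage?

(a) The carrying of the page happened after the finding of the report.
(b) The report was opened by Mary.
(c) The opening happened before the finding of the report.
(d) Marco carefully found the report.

(c), (d)

(a) Not entailed — the narrative doesn't order the finding relative to the carrying.
(b) Not entailed — Mary opened the jar, not the report; the report belongs to the finding event.
(c) Entailed — the narrative places the opening before the finding.
(d) Entailed — dropping 'on Tuesday', 'on the balcony' leaves a sub-description the original still satisfies.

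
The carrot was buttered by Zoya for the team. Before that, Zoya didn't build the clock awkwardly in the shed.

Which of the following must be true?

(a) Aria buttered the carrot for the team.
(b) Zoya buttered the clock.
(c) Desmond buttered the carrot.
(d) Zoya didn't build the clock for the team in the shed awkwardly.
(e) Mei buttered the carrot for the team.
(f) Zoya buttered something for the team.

(a) Not entailed — the passage has Zoya buttering the carrot, not Aria.
(b) Not entailed — Zoya buttered the carrot, not the clock; the clock belongs to the building event.
(c) Not entailed — the passage has Zoya buttering the carrot, not Desmond.
(d) Entailed — under negation, adding a further restriction is entailed: if no such building event occurred, none occurred for the team either.
(e) Not entailed — the passage has Zoya buttering the carrot, not Mei.
(f) Entailed — the original entails any weakening of itself; this just generalizes the patient.

(d), (f)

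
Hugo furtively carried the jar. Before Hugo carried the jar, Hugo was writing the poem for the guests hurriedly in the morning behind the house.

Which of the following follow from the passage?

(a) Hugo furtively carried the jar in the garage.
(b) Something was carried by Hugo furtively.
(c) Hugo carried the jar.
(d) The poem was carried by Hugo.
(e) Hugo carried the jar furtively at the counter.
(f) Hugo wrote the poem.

(a) Not entailed — 'in the garage' adds information not in the original event.
(b) Entailed — every conjunct here is already in the original carrying event.
(c) Entailed — the original entails any weakening of itself; this just drops 'furtively'.
(d) Not entailed — Hugo carried the jar, not the poem; the poem belongs to the writing event.
(e) Not entailed — 'at the counter' adds information not in the original event.
(f) Not entailed — 'was writing' is progressive on an accomplishment; it does not entail the completed 'wrote'.

(b), (c)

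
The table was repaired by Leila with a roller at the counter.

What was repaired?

the table

'the table' marks the patient of the repairing event.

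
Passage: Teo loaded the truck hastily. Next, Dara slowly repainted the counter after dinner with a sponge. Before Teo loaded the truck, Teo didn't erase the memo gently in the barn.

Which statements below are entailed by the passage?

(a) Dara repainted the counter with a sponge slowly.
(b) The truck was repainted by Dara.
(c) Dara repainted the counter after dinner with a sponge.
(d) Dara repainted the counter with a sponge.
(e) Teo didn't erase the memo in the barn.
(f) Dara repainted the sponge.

(a) Entailed — dropping 'after dinner' leaves a sub-description the original still satisfies.
(b) Not entailed — Dara repainted the counter, not the truck; the truck belongs to the loading event.
(c) Entailed — the original entails any weakening of itself; this just drops 'slowly'.
(d) Entailed — dropping 'after dinner', 'slowly' leaves a sub-description the original still satisfies.
(e) Not entailed — dropping 'gently' under negation is not valid — the original leaves open that Teo erased the memo some other way.
(f) Not entailed — the sponge is the instrument, not what was repainted.

(a), (c), (d)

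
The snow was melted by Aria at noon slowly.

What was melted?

the snow

'the snow' marks the patient of the melting event.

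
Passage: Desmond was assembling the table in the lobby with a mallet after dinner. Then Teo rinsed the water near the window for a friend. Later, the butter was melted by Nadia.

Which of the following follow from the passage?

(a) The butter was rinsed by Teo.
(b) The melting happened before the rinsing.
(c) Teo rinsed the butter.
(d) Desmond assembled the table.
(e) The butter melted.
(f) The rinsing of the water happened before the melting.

(e), (f)

(a) Not entailed — Teo rinsed the water, not the butter; the butter belongs to the melting event.
(b) Not entailed — the narrative places the rinsing before the melting, not after.
(c) Not entailed — Teo rinsed the water, not the butter; the butter belongs to the melting event.
(d) Not entailed — 'was assembling' is progressive on an accomplishment; it does not entail the completed 'assembled'.
(e) Entailed — 'Nadia melted the butter' is causative; it entails the inchoative 'the butter melted'.
(f) Entailed — the narrative places the rinsing before the melting.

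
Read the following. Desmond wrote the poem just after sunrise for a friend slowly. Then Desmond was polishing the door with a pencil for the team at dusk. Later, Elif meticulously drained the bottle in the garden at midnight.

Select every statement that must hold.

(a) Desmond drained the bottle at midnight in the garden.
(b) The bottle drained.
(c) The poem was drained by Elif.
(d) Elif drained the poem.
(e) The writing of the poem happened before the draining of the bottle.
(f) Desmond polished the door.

(b), (e), (f)

(a) Not entailed — the passage has Elif draining the bottle, not Desmond.
(b) Entailed — 'Elif drained the bottle' is causative; it entails the inchoative 'the bottle drained'.
(c) Not entailed — Elif drained the bottle, not the poem; the poem belongs to the writing event.
(d) Not entailed — Elif drained the bottle, not the poem; the poem belongs to the writing event.
(e) Entailed — the narrative places the writing before the draining.
(f) Entailed — 'polish' is an activity; 'was polishing' entails that some polishing happened, so 'polished' holds.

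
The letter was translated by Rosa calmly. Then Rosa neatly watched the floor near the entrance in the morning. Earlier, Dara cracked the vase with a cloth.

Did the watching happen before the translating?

no

The narrative orders the translating before the watching.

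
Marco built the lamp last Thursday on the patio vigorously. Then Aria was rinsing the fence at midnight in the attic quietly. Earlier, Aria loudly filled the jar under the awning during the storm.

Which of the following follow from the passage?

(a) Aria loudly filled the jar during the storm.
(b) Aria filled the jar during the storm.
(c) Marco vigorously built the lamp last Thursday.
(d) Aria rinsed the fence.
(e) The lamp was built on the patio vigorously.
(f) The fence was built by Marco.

(a), (b), (c), (d), (e)

(a) Entailed — dropping 'under the awning' leaves a sub-description the original still satisfies.
(b) Entailed — dropping 'loudly', 'under the awning' leaves a sub-description the original still satisfies.
(c) Entailed — every conjunct here is already in the original building event.
(d) Entailed — 'rinse' is an activity; 'was rinsing' entails that some rinsing happened, so 'rinsed' holds.
(e) Entailed — this follows by dropping conjuncts from the building event's description.
(f) Not entailed — Marco built the lamp, not the fence; the fence belongs to the rinsing event.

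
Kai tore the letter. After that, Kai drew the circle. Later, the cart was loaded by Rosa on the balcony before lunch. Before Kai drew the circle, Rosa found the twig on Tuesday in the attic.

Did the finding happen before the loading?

The narrative orders the finding before the loading.

yes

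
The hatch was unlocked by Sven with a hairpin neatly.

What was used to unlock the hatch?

a hairpin

'with a hairpin' marks the instrument of the unlocking event.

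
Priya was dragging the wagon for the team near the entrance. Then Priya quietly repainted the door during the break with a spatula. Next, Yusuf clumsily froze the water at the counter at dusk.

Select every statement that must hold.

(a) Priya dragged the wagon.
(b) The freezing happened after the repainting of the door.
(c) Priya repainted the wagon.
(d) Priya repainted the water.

(a), (b)

(a) Entailed — 'drag' is an activity; 'was dragging' entails that some dragging happened, so 'dragged' holds.
(b) Entailed — the narrative places the repainting before the freezing.
(c) Not entailed — Priya repainted the door, not the wagon; the wagon belongs to the dragging event.
(d) Not entailed — Priya repainted the door, not the water; the water belongs to the freezing event.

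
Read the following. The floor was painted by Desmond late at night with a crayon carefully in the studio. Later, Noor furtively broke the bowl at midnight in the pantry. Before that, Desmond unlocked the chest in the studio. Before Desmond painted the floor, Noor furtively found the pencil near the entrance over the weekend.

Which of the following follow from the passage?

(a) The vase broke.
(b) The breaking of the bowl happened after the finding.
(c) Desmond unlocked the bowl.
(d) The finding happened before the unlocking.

(b)

(a) Not entailed — the bowl is what broke, not the vase.
(b) Entailed — the narrative places the finding before the breaking.
(c) Not entailed — Desmond unlocked the chest, not the bowl; the bowl belongs to the breaking event.
(d) Not entailed — the narrative doesn't order the finding relative to the unlocking.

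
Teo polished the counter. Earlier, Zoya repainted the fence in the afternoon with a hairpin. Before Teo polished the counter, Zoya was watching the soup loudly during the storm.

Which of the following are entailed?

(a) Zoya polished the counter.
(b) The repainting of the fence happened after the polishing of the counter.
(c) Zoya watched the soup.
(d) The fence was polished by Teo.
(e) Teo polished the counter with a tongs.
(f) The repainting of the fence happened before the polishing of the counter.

(c), (f)

(a) Not entailed — the passage has Teo polishing the counter, not Zoya.
(b) Not entailed — the narrative places the repainting before the polishing, not after.
(c) Entailed — 'watch' is an activity; 'was watching' entails that some watching happened, so 'watched' holds.
(d) Not entailed — Teo polished the counter, not the fence; the fence belongs to the repainting event.
(e) Not entailed — 'with a tongs' adds information not in the original event.
(f) Entailed — the narrative places the repainting before the polishing.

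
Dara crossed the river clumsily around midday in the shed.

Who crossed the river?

'Dara' marks the agent of the crossing event.

Dara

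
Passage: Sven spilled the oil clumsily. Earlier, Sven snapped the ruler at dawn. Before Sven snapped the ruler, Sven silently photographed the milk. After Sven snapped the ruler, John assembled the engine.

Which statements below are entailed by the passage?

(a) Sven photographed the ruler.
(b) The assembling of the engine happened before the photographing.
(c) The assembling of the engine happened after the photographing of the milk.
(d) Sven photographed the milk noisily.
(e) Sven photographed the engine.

(c)

(a) Not entailed — Sven photographed the milk, not the ruler; the ruler belongs to the snapping event.
(b) Not entailed — the narrative places the photographing before the assembling, not after.
(c) Entailed — the narrative places the photographing before the assembling.
(d) Not entailed — 'noisily' adds a manner not in (and inconsistent with) the original.
(e) Not entailed — Sven photographed the milk, not the engine; the engine belongs to the assembling event.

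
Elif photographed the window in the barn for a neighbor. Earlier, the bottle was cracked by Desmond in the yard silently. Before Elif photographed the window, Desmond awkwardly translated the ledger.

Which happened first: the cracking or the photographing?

the cracking

The connectives place the cracking before the photographing.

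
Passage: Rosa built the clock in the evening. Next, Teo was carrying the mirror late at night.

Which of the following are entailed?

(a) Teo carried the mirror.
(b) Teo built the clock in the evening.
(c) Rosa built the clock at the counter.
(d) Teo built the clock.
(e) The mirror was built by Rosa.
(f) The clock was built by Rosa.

(a) Entailed — 'carry' is an activity; 'was carrying' entails that some carrying happened, so 'carried' holds.
(b) Not entailed — the passage has Rosa building the clock, not Teo.
(c) Not entailed — 'at the counter' adds information not in the original event.
(d) Not entailed — the passage has Rosa building the clock, not Teo.
(e) Not entailed — Rosa built the clock, not the mirror; the mirror belongs to the carrying event.
(f) Entailed — this follows by dropping conjuncts from the building event's description.

(a), (f)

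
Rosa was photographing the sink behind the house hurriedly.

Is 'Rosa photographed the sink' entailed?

no

'was photographing' is progressive; for an accomplishment like 'photograph the sink', it doesn't entail completion.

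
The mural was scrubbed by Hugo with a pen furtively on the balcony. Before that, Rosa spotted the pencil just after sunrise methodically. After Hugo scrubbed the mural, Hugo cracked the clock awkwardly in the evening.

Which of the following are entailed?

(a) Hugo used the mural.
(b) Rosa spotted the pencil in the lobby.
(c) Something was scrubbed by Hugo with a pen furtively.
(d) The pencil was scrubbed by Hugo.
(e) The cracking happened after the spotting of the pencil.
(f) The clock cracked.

(c), (e), (f)

(a) Not entailed — the mural is the patient, not an instrument — Hugo used a pen.
(b) Not entailed — 'in the lobby' adds information not in the original event.
(c) Entailed — the original entails any weakening of itself; this just drops 'on the balcony' and generalizes the patient.
(d) Not entailed — Hugo scrubbed the mural, not the pencil; the pencil belongs to the spotting event.
(e) Entailed — the narrative places the spotting before the cracking.
(f) Entailed — 'Hugo cracked the clock' is causative; it entails the inchoative 'the clock cracked'.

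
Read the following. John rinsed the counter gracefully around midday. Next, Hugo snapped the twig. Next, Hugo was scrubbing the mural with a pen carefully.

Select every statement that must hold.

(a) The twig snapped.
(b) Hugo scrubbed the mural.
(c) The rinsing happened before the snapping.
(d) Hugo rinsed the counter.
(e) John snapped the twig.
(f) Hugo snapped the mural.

(a) Entailed — 'Hugo snapped the twig' is causative; it entails the inchoative 'the twig snapped'.
(b) Entailed — 'scrub' is an activity; 'was scrubbing' entails that some scrubbing happened, so 'scrubbed' holds.
(c) Entailed — the narrative places the rinsing before the snapping.
(d) Not entailed — the passage has John rinsing the counter, not Hugo.
(e) Not entailed — the passage has Hugo snapping the twig, not John.
(f) Not entailed — Hugo snapped the twig, not the mural; the mural belongs to the scrubbing event.

(a), (b), (c)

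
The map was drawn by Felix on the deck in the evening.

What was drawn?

'the map' marks the patient of the drawing event.

the map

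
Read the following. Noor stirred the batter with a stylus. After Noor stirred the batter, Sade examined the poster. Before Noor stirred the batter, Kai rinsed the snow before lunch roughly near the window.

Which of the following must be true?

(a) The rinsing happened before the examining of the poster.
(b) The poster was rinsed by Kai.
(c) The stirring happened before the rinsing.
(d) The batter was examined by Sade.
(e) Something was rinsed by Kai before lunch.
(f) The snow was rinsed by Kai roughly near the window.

(a) Entailed — the narrative places the rinsing before the examining.
(b) Not entailed — Kai rinsed the snow, not the poster; the poster belongs to the examining event.
(c) Not entailed — the narrative places the rinsing before the stirring, not after.
(d) Not entailed — Sade examined the poster, not the batter; the batter belongs to the stirring event.
(e) Entailed — dropping 'roughly', 'near the window' and generalizing the patient leaves a sub-description the original still satisfies.
(f) Entailed — this follows by dropping conjuncts from the rinsing event's description.

(a), (e), (f)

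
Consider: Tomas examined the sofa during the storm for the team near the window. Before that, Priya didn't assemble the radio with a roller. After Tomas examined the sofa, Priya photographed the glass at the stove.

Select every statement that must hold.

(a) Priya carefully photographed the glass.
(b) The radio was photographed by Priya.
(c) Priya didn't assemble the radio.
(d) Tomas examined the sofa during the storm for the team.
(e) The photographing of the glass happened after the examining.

(d), (e)

(a) Not entailed — 'carefully' adds information not in the original event.
(b) Not entailed — Priya photographed the glass, not the radio; the radio belongs to the assembling event.
(c) Not entailed — dropping 'with a roller' under negation is not valid — the original leaves open that Priya assembled the radio some other way.
(d) Entailed — this follows by dropping conjuncts from the examining event's description.
(e) Entailed — the narrative places the examining before the photographing.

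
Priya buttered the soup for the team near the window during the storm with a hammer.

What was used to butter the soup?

'with a hammer' marks the instrument of the buttering event.

a hammer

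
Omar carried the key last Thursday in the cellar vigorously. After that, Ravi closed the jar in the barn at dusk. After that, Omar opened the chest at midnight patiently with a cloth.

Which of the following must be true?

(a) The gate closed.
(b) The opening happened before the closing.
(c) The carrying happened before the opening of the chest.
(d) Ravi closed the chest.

(c)

(a) Not entailed — the jar is what closed, not the gate.
(b) Not entailed — the narrative places the closing before the opening, not after.
(c) Entailed — the narrative places the carrying before the opening.
(d) Not entailed — Ravi closed the jar, not the chest; the chest belongs to the opening event.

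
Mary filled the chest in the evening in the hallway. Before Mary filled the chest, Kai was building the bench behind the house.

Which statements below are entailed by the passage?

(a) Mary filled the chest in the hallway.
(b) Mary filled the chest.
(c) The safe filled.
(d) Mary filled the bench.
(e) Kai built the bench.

(a), (b)

(a) Entailed — every conjunct here is already in the original filling event.
(b) Entailed — this follows by dropping conjuncts from the filling event's description.
(c) Not entailed — the chest is what filled, not the safe.
(d) Not entailed — Mary filled the chest, not the bench; the bench belongs to the building event.
(e) Not entailed — 'was building' is progressive on an accomplishment; it does not entail the completed 'built'.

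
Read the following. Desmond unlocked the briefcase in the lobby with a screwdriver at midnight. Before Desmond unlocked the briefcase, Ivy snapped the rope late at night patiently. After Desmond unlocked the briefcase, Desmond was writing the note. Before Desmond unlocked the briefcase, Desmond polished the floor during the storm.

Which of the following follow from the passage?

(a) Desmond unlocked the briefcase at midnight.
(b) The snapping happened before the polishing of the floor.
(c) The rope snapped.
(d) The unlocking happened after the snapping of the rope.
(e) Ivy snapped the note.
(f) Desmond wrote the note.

(a), (c), (d)

(a) Entailed — dropping 'in the lobby', 'with a screwdriver' leaves a sub-description the original still satisfies.
(b) Not entailed — the narrative doesn't order the snapping relative to the polishing.
(c) Entailed — 'Ivy snapped the rope' is causative; it entails the inchoative 'the rope snapped'.
(d) Entailed — the narrative places the snapping before the unlocking.
(e) Not entailed — Ivy snapped the rope, not the note; the note belongs to the writing event.
(f) Not entailed — 'was writing' is progressive on an accomplishment; it does not entail the completed 'wrote'.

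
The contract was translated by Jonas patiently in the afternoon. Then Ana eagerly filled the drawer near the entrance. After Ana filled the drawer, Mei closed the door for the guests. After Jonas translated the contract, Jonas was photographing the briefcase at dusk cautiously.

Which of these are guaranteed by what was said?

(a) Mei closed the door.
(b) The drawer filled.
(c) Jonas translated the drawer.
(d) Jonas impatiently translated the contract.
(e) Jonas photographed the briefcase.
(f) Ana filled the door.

(a) Entailed — this follows by dropping conjuncts from the closing event's description.
(b) Entailed — 'Ana filled the drawer' is causative; it entails the inchoative 'the drawer filled'.
(c) Not entailed — Jonas translated the contract, not the drawer; the drawer belongs to the filling event.
(d) Not entailed — 'impatiently' adds a manner not in (and inconsistent with) the original.
(e) Not entailed — 'was photographing' is progressive on an accomplishment; it does not entail the completed 'photographed'.
(f) Not entailed — Ana filled the drawer, not the door; the door belongs to the closing event.

(a), (b)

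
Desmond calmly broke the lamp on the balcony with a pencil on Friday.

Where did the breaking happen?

'on the balcony' marks the location of the breaking event.

on the balcony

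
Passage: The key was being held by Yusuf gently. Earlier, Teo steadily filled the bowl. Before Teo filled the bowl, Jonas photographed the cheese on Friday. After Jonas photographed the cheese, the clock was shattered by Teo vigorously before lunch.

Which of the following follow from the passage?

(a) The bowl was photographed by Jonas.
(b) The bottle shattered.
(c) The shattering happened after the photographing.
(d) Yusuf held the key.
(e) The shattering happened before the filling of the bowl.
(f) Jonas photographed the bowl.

(a) Not entailed — Jonas photographed the cheese, not the bowl; the bowl belongs to the filling event.
(b) Not entailed — the clock is what shattered, not the bottle.
(c) Entailed — the narrative places the photographing before the shattering.
(d) Entailed — 'hold' is an activity; 'was holding' entails that some holding happened, so 'held' holds.
(e) Not entailed — the narrative doesn't order the shattering relative to the filling.
(f) Not entailed — Jonas photographed the cheese, not the bowl; the bowl belongs to the filling event.

(c), (d)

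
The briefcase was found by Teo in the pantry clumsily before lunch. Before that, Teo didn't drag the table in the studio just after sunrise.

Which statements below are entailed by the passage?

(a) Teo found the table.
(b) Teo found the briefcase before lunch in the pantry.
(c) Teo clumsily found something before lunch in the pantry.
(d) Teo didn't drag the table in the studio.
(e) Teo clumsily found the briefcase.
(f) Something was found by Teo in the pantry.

(b), (c), (e), (f)

(a) Not entailed — Teo found the briefcase, not the table; the table belongs to the dragging event.
(b) Entailed — dropping 'clumsily' leaves a sub-description the original still satisfies.
(c) Entailed — the original entails any weakening of itself; this just generalizes the patient.
(d) Not entailed — dropping 'just after sunrise' under negation is not valid — the original leaves open that Teo dragged the table some other way.
(e) Entailed — dropping 'in the pantry', 'before lunch' leaves a sub-description the original still satisfies.
(f) Entailed — the original entails any weakening of itself; this just drops 'clumsily', 'before lunch' and generalizes the patient.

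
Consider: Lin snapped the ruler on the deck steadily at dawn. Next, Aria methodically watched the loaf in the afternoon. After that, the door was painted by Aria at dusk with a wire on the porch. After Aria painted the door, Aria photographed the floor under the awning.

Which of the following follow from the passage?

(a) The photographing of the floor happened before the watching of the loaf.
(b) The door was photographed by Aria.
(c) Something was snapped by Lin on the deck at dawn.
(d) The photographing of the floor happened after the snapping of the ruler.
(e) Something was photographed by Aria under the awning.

(c), (d), (e)

(a) Not entailed — the narrative places the watching before the photographing, not after.
(b) Not entailed — Aria photographed the floor, not the door; the door belongs to the painting event.
(c) Entailed — this follows by dropping conjuncts from the snapping event's description.
(d) Entailed — the narrative places the snapping before the photographing.
(e) Entailed — this follows by dropping conjuncts from the photographing event's description.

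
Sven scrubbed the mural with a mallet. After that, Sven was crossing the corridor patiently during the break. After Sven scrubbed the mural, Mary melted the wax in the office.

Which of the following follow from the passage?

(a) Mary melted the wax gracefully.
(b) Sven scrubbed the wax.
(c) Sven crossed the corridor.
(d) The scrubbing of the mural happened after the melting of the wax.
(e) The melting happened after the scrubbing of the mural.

(a) Not entailed — 'gracefully' adds information not in the original event.
(b) Not entailed — Sven scrubbed the mural, not the wax; the wax belongs to the melting event.
(c) Not entailed — 'was crossing' is progressive on an accomplishment; it does not entail the completed 'crossed'.
(d) Not entailed — the narrative places the scrubbing before the melting, not after.
(e) Entailed — the narrative places the scrubbing before the melting.

(e)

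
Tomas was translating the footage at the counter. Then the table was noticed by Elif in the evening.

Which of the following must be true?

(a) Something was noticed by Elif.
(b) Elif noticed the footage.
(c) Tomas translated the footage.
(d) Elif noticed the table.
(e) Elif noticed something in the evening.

(a), (d), (e)

(a) Entailed — every conjunct here is already in the original noticing event.
(b) Not entailed — Elif noticed the table, not the footage; the footage belongs to the translating event.
(c) Not entailed — 'was translating' is progressive on an accomplishment; it does not entail the completed 'translated'.
(d) Entailed — the original entails any weakening of itself; this just drops 'in the evening'.
(e) Entailed — this follows by dropping conjuncts from the noticing event's description.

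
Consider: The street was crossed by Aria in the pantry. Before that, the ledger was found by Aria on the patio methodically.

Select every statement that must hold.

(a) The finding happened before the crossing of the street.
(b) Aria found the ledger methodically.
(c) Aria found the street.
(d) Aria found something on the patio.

(a) Entailed — the narrative places the finding before the crossing.
(b) Entailed — this follows by dropping conjuncts from the finding event's description.
(c) Not entailed — Aria found the ledger, not the street; the street belongs to the crossing event.
(d) Entailed — the original entails any weakening of itself; this just drops 'methodically' and generalizes the patient.

(a), (b), (d)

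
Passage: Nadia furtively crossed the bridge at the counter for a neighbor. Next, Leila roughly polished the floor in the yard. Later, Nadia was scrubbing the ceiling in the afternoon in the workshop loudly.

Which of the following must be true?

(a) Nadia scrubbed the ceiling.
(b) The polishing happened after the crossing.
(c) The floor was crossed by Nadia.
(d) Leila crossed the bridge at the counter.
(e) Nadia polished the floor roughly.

(a), (b)

(a) Entailed — 'scrub' is an activity; 'was scrubbing' entails that some scrubbing happened, so 'scrubbed' holds.
(b) Entailed — the narrative places the crossing before the polishing.
(c) Not entailed — Nadia crossed the bridge, not the floor; the floor belongs to the polishing event.
(d) Not entailed — the passage has Nadia crossing the bridge, not Leila.
(e) Not entailed — the passage has Leila polishing the floor, not Nadia.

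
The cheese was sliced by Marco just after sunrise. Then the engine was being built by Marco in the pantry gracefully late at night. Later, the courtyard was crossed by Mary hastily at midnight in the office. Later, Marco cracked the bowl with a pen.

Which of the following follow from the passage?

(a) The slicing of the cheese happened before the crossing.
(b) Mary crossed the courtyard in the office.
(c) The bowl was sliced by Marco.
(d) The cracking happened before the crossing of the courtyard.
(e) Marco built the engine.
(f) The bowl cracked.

(a) Entailed — the narrative places the slicing before the crossing.
(b) Entailed — every conjunct here is already in the original crossing event.
(c) Not entailed — Marco sliced the cheese, not the bowl; the bowl belongs to the cracking event.
(d) Not entailed — the narrative places the crossing before the cracking, not after.
(e) Not entailed — 'was building' is progressive on an accomplishment; it does not entail the completed 'built'.
(f) Entailed — 'Marco cracked the bowl' is causative; it entails the inchoative 'the bowl cracked'.

(a), (b), (f)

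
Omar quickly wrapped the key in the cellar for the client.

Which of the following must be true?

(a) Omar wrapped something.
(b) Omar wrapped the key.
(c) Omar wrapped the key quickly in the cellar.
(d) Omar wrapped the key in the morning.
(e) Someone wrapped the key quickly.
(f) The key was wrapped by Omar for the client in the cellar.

(a) Entailed — every conjunct here is already in the original wrapping event.
(b) Entailed — every conjunct here is already in the original wrapping event.
(c) Entailed — dropping 'for the client' leaves a sub-description the original still satisfies.
(d) Not entailed — 'in the morning' adds information not in the original event.
(e) Entailed — every conjunct here is already in the original wrapping event.
(f) Entailed — dropping 'quickly' leaves a sub-description the original still satisfies.

(a), (b), (c), (e), (f)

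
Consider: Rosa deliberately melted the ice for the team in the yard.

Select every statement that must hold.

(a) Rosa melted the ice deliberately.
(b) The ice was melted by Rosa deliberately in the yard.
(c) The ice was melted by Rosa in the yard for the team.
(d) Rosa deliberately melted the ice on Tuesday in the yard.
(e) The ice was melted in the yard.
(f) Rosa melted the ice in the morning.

(a) Entailed — dropping 'for the team', 'in the yard' leaves a sub-description the original still satisfies.
(b) Entailed — every conjunct here is already in the original melting event.
(c) Entailed — the original entails any weakening of itself; this just drops 'deliberately'.
(d) Not entailed — 'on Tuesday' adds information not in the original event.
(e) Entailed — dropping 'deliberately', 'for the team' and generalizing the agent leaves a sub-description the original still satisfies.
(f) Not entailed — 'in the morning' adds information not in the original event.

(a), (b), (c), (e)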